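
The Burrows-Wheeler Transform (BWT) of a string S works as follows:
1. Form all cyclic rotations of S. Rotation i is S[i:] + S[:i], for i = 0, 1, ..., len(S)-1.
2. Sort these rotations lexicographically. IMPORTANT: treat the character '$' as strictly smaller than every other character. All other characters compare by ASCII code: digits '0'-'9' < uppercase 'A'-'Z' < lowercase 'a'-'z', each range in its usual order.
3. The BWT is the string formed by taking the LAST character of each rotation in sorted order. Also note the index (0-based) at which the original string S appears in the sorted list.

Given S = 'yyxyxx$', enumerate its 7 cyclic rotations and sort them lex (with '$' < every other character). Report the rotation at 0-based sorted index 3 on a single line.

Answer: xyxx$yy

Derivation:
All 7 rotations (rotation i = S[i:]+S[:i]):
  rot[0] = yyxyxx$
  rot[1] = yxyxx$y
  rot[2] = xyxx$yy
  rot[3] = yxx$yyx
  rot[4] = xx$yyxy
  rot[5] = x$yyxyx
  rot[6] = $yyxyxx
Sorted (with $ < everything):
  sorted[0] = $yyxyxx
  sorted[1] = x$yyxyx
  sorted[2] = xx$yyxy
  sorted[3] = xyxx$yy
  sorted[4] = yxx$yyx
  sorted[5] = yxyxx$y
  sorted[6] = yyxyxx$
sorted[3] = xyxx$yy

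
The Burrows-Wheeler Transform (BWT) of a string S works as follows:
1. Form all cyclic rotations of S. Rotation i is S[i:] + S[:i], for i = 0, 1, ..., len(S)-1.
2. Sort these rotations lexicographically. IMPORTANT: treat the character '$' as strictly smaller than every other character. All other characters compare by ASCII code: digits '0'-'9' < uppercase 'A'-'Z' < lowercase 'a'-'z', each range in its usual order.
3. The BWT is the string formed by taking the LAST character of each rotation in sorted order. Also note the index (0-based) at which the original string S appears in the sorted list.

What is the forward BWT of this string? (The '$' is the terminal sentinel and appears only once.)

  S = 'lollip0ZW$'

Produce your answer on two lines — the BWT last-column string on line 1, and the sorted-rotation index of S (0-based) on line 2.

All 10 rotations (rotation i = S[i:]+S[:i]):
  rot[0] = lollip0ZW$
  rot[1] = ollip0ZW$l
  rot[2] = llip0ZW$lo
  rot[3] = lip0ZW$lol
  rot[4] = ip0ZW$loll
  rot[5] = p0ZW$lolli
  rot[6] = 0ZW$lollip
  rot[7] = ZW$lollip0
  rot[8] = W$lollip0Z
  rot[9] = $lollip0ZW
Sorted (with $ < everything):
  sorted[0] = $lollip0ZW  (last char: 'W')
  sorted[1] = 0ZW$lollip  (last char: 'p')
  sorted[2] = W$lollip0Z  (last char: 'Z')
  sorted[3] = ZW$lollip0  (last char: '0')
  sorted[4] = ip0ZW$loll  (last char: 'l')
  sorted[5] = lip0ZW$lol  (last char: 'l')
  sorted[6] = llip0ZW$lo  (last char: 'o')
  sorted[7] = lollip0ZW$  (last char: '$')
  sorted[8] = ollip0ZW$l  (last char: 'l')
  sorted[9] = p0ZW$lolli  (last char: 'i')
Last column: WpZ0llo$li
Original string S is at sorted index 7

Answer: WpZ0llo$li
7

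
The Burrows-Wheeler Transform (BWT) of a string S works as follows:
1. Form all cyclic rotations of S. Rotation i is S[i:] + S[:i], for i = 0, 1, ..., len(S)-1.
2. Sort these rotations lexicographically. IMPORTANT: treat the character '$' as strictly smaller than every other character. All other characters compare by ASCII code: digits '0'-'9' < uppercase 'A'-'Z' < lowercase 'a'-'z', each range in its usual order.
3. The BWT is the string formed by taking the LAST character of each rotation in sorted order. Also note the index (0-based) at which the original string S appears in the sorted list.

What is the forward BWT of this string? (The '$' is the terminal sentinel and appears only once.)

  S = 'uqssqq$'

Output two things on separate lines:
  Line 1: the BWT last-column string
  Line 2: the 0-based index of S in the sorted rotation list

Answer: qqsusq$
6

Derivation:
All 7 rotations (rotation i = S[i:]+S[:i]):
  rot[0] = uqssqq$
  rot[1] = qssqq$u
  rot[2] = ssqq$uq
  rot[3] = sqq$uqs
  rot[4] = qq$uqss
  rot[5] = q$uqssq
  rot[6] = $uqssqq
Sorted (with $ < everything):
  sorted[0] = $uqssqq  (last char: 'q')
  sorted[1] = q$uqssq  (last char: 'q')
  sorted[2] = qq$uqss  (last char: 's')
  sorted[3] = qssqq$u  (last char: 'u')
  sorted[4] = sqq$uqs  (last char: 's')
  sorted[5] = ssqq$uq  (last char: 'q')
  sorted[6] = uqssqq$  (last char: '$')
Last column: qqsusq$
Original string S is at sorted index 6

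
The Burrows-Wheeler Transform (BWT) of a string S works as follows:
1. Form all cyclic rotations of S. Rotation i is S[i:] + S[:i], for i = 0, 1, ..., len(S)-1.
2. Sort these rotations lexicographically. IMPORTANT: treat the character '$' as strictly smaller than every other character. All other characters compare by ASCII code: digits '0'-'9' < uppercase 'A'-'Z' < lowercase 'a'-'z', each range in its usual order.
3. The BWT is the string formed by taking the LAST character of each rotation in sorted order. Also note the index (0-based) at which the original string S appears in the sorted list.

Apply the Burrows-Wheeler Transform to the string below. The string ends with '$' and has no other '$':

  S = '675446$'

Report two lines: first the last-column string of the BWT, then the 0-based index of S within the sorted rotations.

Answer: 65474$6
5

Derivation:
All 7 rotations (rotation i = S[i:]+S[:i]):
  rot[0] = 675446$
  rot[1] = 75446$6
  rot[2] = 5446$67
  rot[3] = 446$675
  rot[4] = 46$6754
  rot[5] = 6$67544
  rot[6] = $675446
Sorted (with $ < everything):
  sorted[0] = $675446  (last char: '6')
  sorted[1] = 446$675  (last char: '5')
  sorted[2] = 46$6754  (last char: '4')
  sorted[3] = 5446$67  (last char: '7')
  sorted[4] = 6$67544  (last char: '4')
  sorted[5] = 675446$  (last char: '$')
  sorted[6] = 75446$6  (last char: '6')
Last column: 65474$6
Original string S is at sorted index 5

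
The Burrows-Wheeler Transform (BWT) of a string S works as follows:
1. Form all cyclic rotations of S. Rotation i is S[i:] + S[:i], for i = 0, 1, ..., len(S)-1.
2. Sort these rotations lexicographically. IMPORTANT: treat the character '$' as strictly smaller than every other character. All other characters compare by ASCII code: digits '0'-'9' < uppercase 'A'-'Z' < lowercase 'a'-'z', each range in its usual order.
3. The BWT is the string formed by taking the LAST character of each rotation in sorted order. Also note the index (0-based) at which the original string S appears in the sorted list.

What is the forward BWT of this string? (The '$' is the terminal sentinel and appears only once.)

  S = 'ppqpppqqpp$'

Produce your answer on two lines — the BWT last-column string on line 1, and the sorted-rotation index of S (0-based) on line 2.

All 11 rotations (rotation i = S[i:]+S[:i]):
  rot[0] = ppqpppqqpp$
  rot[1] = pqpppqqpp$p
  rot[2] = qpppqqpp$pp
  rot[3] = pppqqpp$ppq
  rot[4] = ppqqpp$ppqp
  rot[5] = pqqpp$ppqpp
  rot[6] = qqpp$ppqppp
  rot[7] = qpp$ppqpppq
  rot[8] = pp$ppqpppqq
  rot[9] = p$ppqpppqqp
  rot[10] = $ppqpppqqpp
Sorted (with $ < everything):
  sorted[0] = $ppqpppqqpp  (last char: 'p')
  sorted[1] = p$ppqpppqqp  (last char: 'p')
  sorted[2] = pp$ppqpppqq  (last char: 'q')
  sorted[3] = pppqqpp$ppq  (last char: 'q')
  sorted[4] = ppqpppqqpp$  (last char: '$')
  sorted[5] = ppqqpp$ppqp  (last char: 'p')
  sorted[6] = pqpppqqpp$p  (last char: 'p')
  sorted[7] = pqqpp$ppqpp  (last char: 'p')
  sorted[8] = qpp$ppqpppq  (last char: 'q')
  sorted[9] = qpppqqpp$pp  (last char: 'p')
  sorted[10] = qqpp$ppqppp  (last char: 'p')
Last column: ppqq$pppqpp
Original string S is at sorted index 4

Answer: ppqq$pppqpp
4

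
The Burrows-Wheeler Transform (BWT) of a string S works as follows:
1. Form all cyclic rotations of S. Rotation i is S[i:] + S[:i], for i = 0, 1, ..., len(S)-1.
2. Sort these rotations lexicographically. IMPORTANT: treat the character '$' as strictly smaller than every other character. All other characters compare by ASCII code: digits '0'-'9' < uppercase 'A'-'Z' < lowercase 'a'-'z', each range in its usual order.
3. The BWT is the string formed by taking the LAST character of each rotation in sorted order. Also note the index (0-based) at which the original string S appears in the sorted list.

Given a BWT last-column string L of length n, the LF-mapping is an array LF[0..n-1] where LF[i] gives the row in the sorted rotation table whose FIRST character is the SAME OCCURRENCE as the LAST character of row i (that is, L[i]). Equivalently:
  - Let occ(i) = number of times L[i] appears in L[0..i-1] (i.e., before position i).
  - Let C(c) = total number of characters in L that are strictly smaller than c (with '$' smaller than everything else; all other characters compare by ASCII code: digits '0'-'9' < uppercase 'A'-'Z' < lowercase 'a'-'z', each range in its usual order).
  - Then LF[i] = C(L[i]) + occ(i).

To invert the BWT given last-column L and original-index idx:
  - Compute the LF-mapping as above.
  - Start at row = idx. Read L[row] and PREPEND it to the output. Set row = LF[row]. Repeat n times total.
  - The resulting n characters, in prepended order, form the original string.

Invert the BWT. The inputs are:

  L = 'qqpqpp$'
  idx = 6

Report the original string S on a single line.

Answer: qpqppq$

Derivation:
LF mapping: 4 5 1 6 2 3 0
Walk LF starting at row 6, prepending L[row]:
  step 1: row=6, L[6]='$', prepend. Next row=LF[6]=0
  step 2: row=0, L[0]='q', prepend. Next row=LF[0]=4
  step 3: row=4, L[4]='p', prepend. Next row=LF[4]=2
  step 4: row=2, L[2]='p', prepend. Next row=LF[2]=1
  step 5: row=1, L[1]='q', prepend. Next row=LF[1]=5
  step 6: row=5, L[5]='p', prepend. Next row=LF[5]=3
  step 7: row=3, L[3]='q', prepend. Next row=LF[3]=6
Reversed output: qpqppq$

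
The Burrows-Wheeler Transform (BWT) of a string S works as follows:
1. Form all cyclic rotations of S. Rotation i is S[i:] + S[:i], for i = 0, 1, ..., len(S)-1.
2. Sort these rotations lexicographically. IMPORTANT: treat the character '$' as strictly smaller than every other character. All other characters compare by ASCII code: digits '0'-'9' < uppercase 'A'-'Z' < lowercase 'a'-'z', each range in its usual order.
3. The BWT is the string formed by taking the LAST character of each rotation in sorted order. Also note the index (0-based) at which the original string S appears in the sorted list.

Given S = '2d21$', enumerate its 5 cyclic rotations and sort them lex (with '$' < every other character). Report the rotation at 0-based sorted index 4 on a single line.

Answer: d21$2

Derivation:
All 5 rotations (rotation i = S[i:]+S[:i]):
  rot[0] = 2d21$
  rot[1] = d21$2
  rot[2] = 21$2d
  rot[3] = 1$2d2
  rot[4] = $2d21
Sorted (with $ < everything):
  sorted[0] = $2d21
  sorted[1] = 1$2d2
  sorted[2] = 21$2d
  sorted[3] = 2d21$
  sorted[4] = d21$2
sorted[4] = d21$2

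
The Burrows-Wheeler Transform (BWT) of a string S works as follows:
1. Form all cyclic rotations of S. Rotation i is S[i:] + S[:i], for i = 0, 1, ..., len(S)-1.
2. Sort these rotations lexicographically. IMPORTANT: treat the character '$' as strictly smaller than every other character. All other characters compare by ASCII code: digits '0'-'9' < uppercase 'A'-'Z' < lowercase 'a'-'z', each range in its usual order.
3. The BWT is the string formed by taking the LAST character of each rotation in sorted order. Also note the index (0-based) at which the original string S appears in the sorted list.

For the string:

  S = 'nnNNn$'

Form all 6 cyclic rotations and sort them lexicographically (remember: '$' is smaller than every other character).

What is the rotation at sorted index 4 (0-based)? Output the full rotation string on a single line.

All 6 rotations (rotation i = S[i:]+S[:i]):
  rot[0] = nnNNn$
  rot[1] = nNNn$n
  rot[2] = NNn$nn
  rot[3] = Nn$nnN
  rot[4] = n$nnNN
  rot[5] = $nnNNn
Sorted (with $ < everything):
  sorted[0] = $nnNNn
  sorted[1] = NNn$nn
  sorted[2] = Nn$nnN
  sorted[3] = n$nnNN
  sorted[4] = nNNn$n
  sorted[5] = nnNNn$
sorted[4] = nNNn$n

Answer: nNNn$n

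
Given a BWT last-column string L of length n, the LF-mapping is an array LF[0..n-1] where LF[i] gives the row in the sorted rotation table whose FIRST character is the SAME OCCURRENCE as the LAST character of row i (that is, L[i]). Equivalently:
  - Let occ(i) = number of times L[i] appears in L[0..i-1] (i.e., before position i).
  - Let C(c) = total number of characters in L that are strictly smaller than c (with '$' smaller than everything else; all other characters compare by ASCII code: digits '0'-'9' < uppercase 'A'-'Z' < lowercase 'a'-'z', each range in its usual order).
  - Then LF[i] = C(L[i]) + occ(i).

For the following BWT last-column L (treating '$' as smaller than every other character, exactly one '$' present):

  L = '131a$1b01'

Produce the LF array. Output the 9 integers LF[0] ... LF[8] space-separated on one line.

Answer: 2 6 3 7 0 4 8 1 5

Derivation:
Char counts: '$':1, '0':1, '1':4, '3':1, 'a':1, 'b':1
C (first-col start): C('$')=0, C('0')=1, C('1')=2, C('3')=6, C('a')=7, C('b')=8
L[0]='1': occ=0, LF[0]=C('1')+0=2+0=2
L[1]='3': occ=0, LF[1]=C('3')+0=6+0=6
L[2]='1': occ=1, LF[2]=C('1')+1=2+1=3
L[3]='a': occ=0, LF[3]=C('a')+0=7+0=7
L[4]='$': occ=0, LF[4]=C('$')+0=0+0=0
L[5]='1': occ=2, LF[5]=C('1')+2=2+2=4
L[6]='b': occ=0, LF[6]=C('b')+0=8+0=8
L[7]='0': occ=0, LF[7]=C('0')+0=1+0=1
L[8]='1': occ=3, LF[8]=C('1')+3=2+3=5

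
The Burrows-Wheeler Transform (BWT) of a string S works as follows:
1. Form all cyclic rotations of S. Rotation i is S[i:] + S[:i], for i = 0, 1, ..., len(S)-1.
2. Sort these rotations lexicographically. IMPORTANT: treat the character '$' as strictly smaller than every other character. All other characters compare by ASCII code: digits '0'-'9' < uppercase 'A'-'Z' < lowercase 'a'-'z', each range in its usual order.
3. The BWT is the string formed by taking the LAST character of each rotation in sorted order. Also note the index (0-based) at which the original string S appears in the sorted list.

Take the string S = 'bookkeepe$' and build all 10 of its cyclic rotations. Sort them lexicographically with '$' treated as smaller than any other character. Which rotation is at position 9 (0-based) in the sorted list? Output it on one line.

Answer: pe$bookkee

Derivation:
All 10 rotations (rotation i = S[i:]+S[:i]):
  rot[0] = bookkeepe$
  rot[1] = ookkeepe$b
  rot[2] = okkeepe$bo
  rot[3] = kkeepe$boo
  rot[4] = keepe$book
  rot[5] = eepe$bookk
  rot[6] = epe$bookke
  rot[7] = pe$bookkee
  rot[8] = e$bookkeep
  rot[9] = $bookkeepe
Sorted (with $ < everything):
  sorted[0] = $bookkeepe
  sorted[1] = bookkeepe$
  sorted[2] = e$bookkeep
  sorted[3] = eepe$bookk
  sorted[4] = epe$bookke
  sorted[5] = keepe$book
  sorted[6] = kkeepe$boo
  sorted[7] = okkeepe$bo
  sorted[8] = ookkeepe$b
  sorted[9] = pe$bookkee
sorted[9] = pe$bookkee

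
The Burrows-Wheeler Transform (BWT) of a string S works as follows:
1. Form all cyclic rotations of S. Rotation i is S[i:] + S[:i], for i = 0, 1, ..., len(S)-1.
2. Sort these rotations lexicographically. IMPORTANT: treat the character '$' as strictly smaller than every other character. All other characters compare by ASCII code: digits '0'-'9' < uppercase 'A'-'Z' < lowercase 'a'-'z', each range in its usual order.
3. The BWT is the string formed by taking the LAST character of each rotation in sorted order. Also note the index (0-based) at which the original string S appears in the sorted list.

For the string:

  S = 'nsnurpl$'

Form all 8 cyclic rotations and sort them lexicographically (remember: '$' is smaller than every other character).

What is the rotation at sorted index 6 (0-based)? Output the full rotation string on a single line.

All 8 rotations (rotation i = S[i:]+S[:i]):
  rot[0] = nsnurpl$
  rot[1] = snurpl$n
  rot[2] = nurpl$ns
  rot[3] = urpl$nsn
  rot[4] = rpl$nsnu
  rot[5] = pl$nsnur
  rot[6] = l$nsnurp
  rot[7] = $nsnurpl
Sorted (with $ < everything):
  sorted[0] = $nsnurpl
  sorted[1] = l$nsnurp
  sorted[2] = nsnurpl$
  sorted[3] = nurpl$ns
  sorted[4] = pl$nsnur
  sorted[5] = rpl$nsnu
  sorted[6] = snurpl$n
  sorted[7] = urpl$nsn
sorted[6] = snurpl$n

Answer: snurpl$n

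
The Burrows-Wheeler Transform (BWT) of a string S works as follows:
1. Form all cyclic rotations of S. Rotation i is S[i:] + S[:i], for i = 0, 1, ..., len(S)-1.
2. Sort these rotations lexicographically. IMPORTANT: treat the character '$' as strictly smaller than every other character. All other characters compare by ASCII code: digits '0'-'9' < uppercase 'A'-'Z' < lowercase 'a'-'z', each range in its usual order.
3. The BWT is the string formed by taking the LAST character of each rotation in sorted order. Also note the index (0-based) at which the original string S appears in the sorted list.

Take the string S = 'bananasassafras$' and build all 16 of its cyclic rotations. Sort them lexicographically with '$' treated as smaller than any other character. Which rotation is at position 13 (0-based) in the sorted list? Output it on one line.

Answer: safras$bananasas

Derivation:
All 16 rotations (rotation i = S[i:]+S[:i]):
  rot[0] = bananasassafras$
  rot[1] = ananasassafras$b
  rot[2] = nanasassafras$ba
  rot[3] = anasassafras$ban
  rot[4] = nasassafras$bana
  rot[5] = asassafras$banan
  rot[6] = sassafras$banana
  rot[7] = assafras$bananas
  rot[8] = ssafras$bananasa
  rot[9] = safras$bananasas
  rot[10] = afras$bananasass
  rot[11] = fras$bananasassa
  rot[12] = ras$bananasassaf
  rot[13] = as$bananasassafr
  rot[14] = s$bananasassafra
  rot[15] = $bananasassafras
Sorted (with $ < everything):
  sorted[0] = $bananasassafras
  sorted[1] = afras$bananasass
  sorted[2] = ananasassafras$b
  sorted[3] = anasassafras$ban
  sorted[4] = as$bananasassafr
  sorted[5] = asassafras$banan
  sorted[6] = assafras$bananas
  sorted[7] = bananasassafras$
  sorted[8] = fras$bananasassa
  sorted[9] = nanasassafras$ba
  sorted[10] = nasassafras$bana
  sorted[11] = ras$bananasassaf
  sorted[12] = s$bananasassafra
  sorted[13] = safras$bananasas
  sorted[14] = sassafras$banana
  sorted[15] = ssafras$bananasa
sorted[13] = safras$bananasas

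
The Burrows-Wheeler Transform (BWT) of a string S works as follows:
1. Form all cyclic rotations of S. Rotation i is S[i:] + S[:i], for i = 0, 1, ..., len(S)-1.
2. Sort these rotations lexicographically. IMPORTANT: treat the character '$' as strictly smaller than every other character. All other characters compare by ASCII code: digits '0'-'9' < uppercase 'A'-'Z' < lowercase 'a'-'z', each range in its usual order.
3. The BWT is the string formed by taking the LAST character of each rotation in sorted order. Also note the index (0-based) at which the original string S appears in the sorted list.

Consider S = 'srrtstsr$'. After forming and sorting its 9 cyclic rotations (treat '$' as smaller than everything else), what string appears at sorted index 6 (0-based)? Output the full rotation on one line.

Answer: stsr$srrt

Derivation:
All 9 rotations (rotation i = S[i:]+S[:i]):
  rot[0] = srrtstsr$
  rot[1] = rrtstsr$s
  rot[2] = rtstsr$sr
  rot[3] = tstsr$srr
  rot[4] = stsr$srrt
  rot[5] = tsr$srrts
  rot[6] = sr$srrtst
  rot[7] = r$srrtsts
  rot[8] = $srrtstsr
Sorted (with $ < everything):
  sorted[0] = $srrtstsr
  sorted[1] = r$srrtsts
  sorted[2] = rrtstsr$s
  sorted[3] = rtstsr$sr
  sorted[4] = sr$srrtst
  sorted[5] = srrtstsr$
  sorted[6] = stsr$srrt
  sorted[7] = tsr$srrts
  sorted[8] = tstsr$srr
sorted[6] = stsr$srrt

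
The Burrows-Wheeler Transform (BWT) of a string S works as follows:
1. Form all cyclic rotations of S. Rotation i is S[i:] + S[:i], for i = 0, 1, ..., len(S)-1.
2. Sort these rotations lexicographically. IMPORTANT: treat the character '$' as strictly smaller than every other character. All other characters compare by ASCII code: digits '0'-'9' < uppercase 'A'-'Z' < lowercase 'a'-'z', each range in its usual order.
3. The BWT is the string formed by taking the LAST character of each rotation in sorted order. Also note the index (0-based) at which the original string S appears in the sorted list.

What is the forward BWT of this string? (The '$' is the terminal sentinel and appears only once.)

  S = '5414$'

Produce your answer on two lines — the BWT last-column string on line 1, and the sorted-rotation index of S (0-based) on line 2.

Answer: 4415$
4

Derivation:
All 5 rotations (rotation i = S[i:]+S[:i]):
  rot[0] = 5414$
  rot[1] = 414$5
  rot[2] = 14$54
  rot[3] = 4$541
  rot[4] = $5414
Sorted (with $ < everything):
  sorted[0] = $5414  (last char: '4')
  sorted[1] = 14$54  (last char: '4')
  sorted[2] = 4$541  (last char: '1')
  sorted[3] = 414$5  (last char: '5')
  sorted[4] = 5414$  (last char: '$')
Last column: 4415$
Original string S is at sorted index 4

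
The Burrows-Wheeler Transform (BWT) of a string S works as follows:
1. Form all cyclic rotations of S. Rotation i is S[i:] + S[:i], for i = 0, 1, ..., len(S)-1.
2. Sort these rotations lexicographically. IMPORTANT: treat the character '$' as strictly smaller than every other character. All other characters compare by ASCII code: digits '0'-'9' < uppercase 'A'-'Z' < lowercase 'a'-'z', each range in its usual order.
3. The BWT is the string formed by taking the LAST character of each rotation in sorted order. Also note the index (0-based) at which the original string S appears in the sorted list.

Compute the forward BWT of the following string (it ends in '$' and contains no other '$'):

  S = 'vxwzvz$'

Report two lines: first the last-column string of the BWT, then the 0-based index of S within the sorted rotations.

Answer: z$zxvvw
1

Derivation:
All 7 rotations (rotation i = S[i:]+S[:i]):
  rot[0] = vxwzvz$
  rot[1] = xwzvz$v
  rot[2] = wzvz$vx
  rot[3] = zvz$vxw
  rot[4] = vz$vxwz
  rot[5] = z$vxwzv
  rot[6] = $vxwzvz
Sorted (with $ < everything):
  sorted[0] = $vxwzvz  (last char: 'z')
  sorted[1] = vxwzvz$  (last char: '$')
  sorted[2] = vz$vxwz  (last char: 'z')
  sorted[3] = wzvz$vx  (last char: 'x')
  sorted[4] = xwzvz$v  (last char: 'v')
  sorted[5] = z$vxwzv  (last char: 'v')
  sorted[6] = zvz$vxw  (last char: 'w')
Last column: z$zxvvw
Original string S is at sorted index 1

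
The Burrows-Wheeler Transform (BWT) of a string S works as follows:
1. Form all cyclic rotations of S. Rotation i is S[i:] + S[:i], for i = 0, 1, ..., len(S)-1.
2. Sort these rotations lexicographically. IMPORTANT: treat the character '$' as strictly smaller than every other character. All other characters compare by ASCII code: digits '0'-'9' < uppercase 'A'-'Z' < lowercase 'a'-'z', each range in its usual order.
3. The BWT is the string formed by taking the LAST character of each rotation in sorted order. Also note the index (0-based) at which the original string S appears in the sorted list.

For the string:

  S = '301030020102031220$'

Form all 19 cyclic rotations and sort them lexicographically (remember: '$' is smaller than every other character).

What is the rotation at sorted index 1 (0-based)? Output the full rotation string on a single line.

Answer: 0$30103002010203122

Derivation:
All 19 rotations (rotation i = S[i:]+S[:i]):
  rot[0] = 301030020102031220$
  rot[1] = 01030020102031220$3
  rot[2] = 1030020102031220$30
  rot[3] = 030020102031220$301
  rot[4] = 30020102031220$3010
  rot[5] = 0020102031220$30103
  rot[6] = 020102031220$301030
  rot[7] = 20102031220$3010300
  rot[8] = 0102031220$30103002
  rot[9] = 102031220$301030020
  rot[10] = 02031220$3010300201
  rot[11] = 2031220$30103002010
  rot[12] = 031220$301030020102
  rot[13] = 31220$3010300201020
  rot[14] = 1220$30103002010203
  rot[15] = 220$301030020102031
  rot[16] = 20$3010300201020312
  rot[17] = 0$30103002010203122
  rot[18] = $301030020102031220
Sorted (with $ < everything):
  sorted[0] = $301030020102031220
  sorted[1] = 0$30103002010203122
  sorted[2] = 0020102031220$30103
  sorted[3] = 0102031220$30103002
  sorted[4] = 01030020102031220$3
  sorted[5] = 020102031220$301030
  sorted[6] = 02031220$3010300201
  sorted[7] = 030020102031220$301
  sorted[8] = 031220$301030020102
  sorted[9] = 102031220$301030020
  sorted[10] = 1030020102031220$30
  sorted[11] = 1220$30103002010203
  sorted[12] = 20$3010300201020312
  sorted[13] = 20102031220$3010300
  sorted[14] = 2031220$30103002010
  sorted[15] = 220$301030020102031
  sorted[16] = 30020102031220$3010
  sorted[17] = 301030020102031220$
  sorted[18] = 31220$3010300201020
sorted[1] = 0$30103002010203122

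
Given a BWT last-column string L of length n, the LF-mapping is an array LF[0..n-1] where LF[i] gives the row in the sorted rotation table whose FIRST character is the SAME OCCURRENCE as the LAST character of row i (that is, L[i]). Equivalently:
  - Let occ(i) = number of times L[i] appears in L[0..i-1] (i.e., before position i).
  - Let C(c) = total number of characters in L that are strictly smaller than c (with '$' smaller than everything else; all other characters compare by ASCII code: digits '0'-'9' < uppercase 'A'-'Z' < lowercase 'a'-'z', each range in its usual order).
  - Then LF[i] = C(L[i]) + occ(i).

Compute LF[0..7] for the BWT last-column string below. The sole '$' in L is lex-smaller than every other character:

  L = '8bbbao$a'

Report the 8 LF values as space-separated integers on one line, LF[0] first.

Char counts: '$':1, '8':1, 'a':2, 'b':3, 'o':1
C (first-col start): C('$')=0, C('8')=1, C('a')=2, C('b')=4, C('o')=7
L[0]='8': occ=0, LF[0]=C('8')+0=1+0=1
L[1]='b': occ=0, LF[1]=C('b')+0=4+0=4
L[2]='b': occ=1, LF[2]=C('b')+1=4+1=5
L[3]='b': occ=2, LF[3]=C('b')+2=4+2=6
L[4]='a': occ=0, LF[4]=C('a')+0=2+0=2
L[5]='o': occ=0, LF[5]=C('o')+0=7+0=7
L[6]='$': occ=0, LF[6]=C('$')+0=0+0=0
L[7]='a': occ=1, LF[7]=C('a')+1=2+1=3

Answer: 1 4 5 6 2 7 0 3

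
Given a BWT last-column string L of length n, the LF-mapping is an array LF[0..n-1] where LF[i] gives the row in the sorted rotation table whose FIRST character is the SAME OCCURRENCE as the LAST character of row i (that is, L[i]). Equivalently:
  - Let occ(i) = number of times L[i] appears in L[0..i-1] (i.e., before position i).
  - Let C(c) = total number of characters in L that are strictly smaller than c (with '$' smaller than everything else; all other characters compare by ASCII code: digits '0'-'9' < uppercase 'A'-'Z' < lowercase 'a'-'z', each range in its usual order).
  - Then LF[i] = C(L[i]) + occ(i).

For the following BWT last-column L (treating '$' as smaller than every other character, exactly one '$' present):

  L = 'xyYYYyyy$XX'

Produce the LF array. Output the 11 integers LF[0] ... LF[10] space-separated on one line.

Answer: 6 7 3 4 5 8 9 10 0 1 2

Derivation:
Char counts: '$':1, 'X':2, 'Y':3, 'x':1, 'y':4
C (first-col start): C('$')=0, C('X')=1, C('Y')=3, C('x')=6, C('y')=7
L[0]='x': occ=0, LF[0]=C('x')+0=6+0=6
L[1]='y': occ=0, LF[1]=C('y')+0=7+0=7
L[2]='Y': occ=0, LF[2]=C('Y')+0=3+0=3
L[3]='Y': occ=1, LF[3]=C('Y')+1=3+1=4
L[4]='Y': occ=2, LF[4]=C('Y')+2=3+2=5
L[5]='y': occ=1, LF[5]=C('y')+1=7+1=8
L[6]='y': occ=2, LF[6]=C('y')+2=7+2=9
L[7]='y': occ=3, LF[7]=C('y')+3=7+3=10
L[8]='$': occ=0, LF[8]=C('$')+0=0+0=0
L[9]='X': occ=0, LF[9]=C('X')+0=1+0=1
L[10]='X': occ=1, LF[10]=C('X')+1=1+1=2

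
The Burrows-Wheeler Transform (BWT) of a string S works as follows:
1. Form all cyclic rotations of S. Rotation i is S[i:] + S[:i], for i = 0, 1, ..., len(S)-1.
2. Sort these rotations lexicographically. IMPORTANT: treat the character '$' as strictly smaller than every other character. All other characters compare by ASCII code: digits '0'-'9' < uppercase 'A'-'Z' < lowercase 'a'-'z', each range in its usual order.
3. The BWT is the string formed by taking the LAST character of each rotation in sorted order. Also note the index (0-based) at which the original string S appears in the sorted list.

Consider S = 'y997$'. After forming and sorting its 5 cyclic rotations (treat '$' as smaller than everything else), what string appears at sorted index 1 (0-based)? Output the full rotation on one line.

All 5 rotations (rotation i = S[i:]+S[:i]):
  rot[0] = y997$
  rot[1] = 997$y
  rot[2] = 97$y9
  rot[3] = 7$y99
  rot[4] = $y997
Sorted (with $ < everything):
  sorted[0] = $y997
  sorted[1] = 7$y99
  sorted[2] = 97$y9
  sorted[3] = 997$y
  sorted[4] = y997$
sorted[1] = 7$y99

Answer: 7$y99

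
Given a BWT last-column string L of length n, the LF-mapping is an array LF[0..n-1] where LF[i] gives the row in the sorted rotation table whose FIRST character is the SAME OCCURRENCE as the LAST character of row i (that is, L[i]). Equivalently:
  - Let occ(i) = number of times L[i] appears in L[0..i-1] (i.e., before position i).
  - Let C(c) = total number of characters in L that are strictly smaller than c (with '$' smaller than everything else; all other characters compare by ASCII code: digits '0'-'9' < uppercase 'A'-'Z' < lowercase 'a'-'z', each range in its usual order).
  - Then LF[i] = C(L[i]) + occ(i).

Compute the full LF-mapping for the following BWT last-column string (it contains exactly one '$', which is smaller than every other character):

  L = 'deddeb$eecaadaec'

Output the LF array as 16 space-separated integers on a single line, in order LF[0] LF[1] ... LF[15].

Char counts: '$':1, 'a':3, 'b':1, 'c':2, 'd':4, 'e':5
C (first-col start): C('$')=0, C('a')=1, C('b')=4, C('c')=5, C('d')=7, C('e')=11
L[0]='d': occ=0, LF[0]=C('d')+0=7+0=7
L[1]='e': occ=0, LF[1]=C('e')+0=11+0=11
L[2]='d': occ=1, LF[2]=C('d')+1=7+1=8
L[3]='d': occ=2, LF[3]=C('d')+2=7+2=9
L[4]='e': occ=1, LF[4]=C('e')+1=11+1=12
L[5]='b': occ=0, LF[5]=C('b')+0=4+0=4
L[6]='$': occ=0, LF[6]=C('$')+0=0+0=0
L[7]='e': occ=2, LF[7]=C('e')+2=11+2=13
L[8]='e': occ=3, LF[8]=C('e')+3=11+3=14
L[9]='c': occ=0, LF[9]=C('c')+0=5+0=5
L[10]='a': occ=0, LF[10]=C('a')+0=1+0=1
L[11]='a': occ=1, LF[11]=C('a')+1=1+1=2
L[12]='d': occ=3, LF[12]=C('d')+3=7+3=10
L[13]='a': occ=2, LF[13]=C('a')+2=1+2=3
L[14]='e': occ=4, LF[14]=C('e')+4=11+4=15
L[15]='c': occ=1, LF[15]=C('c')+1=5+1=6

Answer: 7 11 8 9 12 4 0 13 14 5 1 2 10 3 15 6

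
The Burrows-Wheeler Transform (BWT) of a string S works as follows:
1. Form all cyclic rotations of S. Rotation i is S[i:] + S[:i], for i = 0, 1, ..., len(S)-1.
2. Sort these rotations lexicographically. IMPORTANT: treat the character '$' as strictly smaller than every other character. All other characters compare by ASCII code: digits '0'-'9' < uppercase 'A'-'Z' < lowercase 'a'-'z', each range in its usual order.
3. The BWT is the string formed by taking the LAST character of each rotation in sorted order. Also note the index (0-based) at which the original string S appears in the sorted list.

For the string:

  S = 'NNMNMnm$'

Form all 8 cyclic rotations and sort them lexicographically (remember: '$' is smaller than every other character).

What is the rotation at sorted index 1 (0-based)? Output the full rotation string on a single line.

All 8 rotations (rotation i = S[i:]+S[:i]):
  rot[0] = NNMNMnm$
  rot[1] = NMNMnm$N
  rot[2] = MNMnm$NN
  rot[3] = NMnm$NNM
  rot[4] = Mnm$NNMN
  rot[5] = nm$NNMNM
  rot[6] = m$NNMNMn
  rot[7] = $NNMNMnm
Sorted (with $ < everything):
  sorted[0] = $NNMNMnm
  sorted[1] = MNMnm$NN
  sorted[2] = Mnm$NNMN
  sorted[3] = NMNMnm$N
  sorted[4] = NMnm$NNM
  sorted[5] = NNMNMnm$
  sorted[6] = m$NNMNMn
  sorted[7] = nm$NNMNM
sorted[1] = MNMnm$NN

Answer: MNMnm$NN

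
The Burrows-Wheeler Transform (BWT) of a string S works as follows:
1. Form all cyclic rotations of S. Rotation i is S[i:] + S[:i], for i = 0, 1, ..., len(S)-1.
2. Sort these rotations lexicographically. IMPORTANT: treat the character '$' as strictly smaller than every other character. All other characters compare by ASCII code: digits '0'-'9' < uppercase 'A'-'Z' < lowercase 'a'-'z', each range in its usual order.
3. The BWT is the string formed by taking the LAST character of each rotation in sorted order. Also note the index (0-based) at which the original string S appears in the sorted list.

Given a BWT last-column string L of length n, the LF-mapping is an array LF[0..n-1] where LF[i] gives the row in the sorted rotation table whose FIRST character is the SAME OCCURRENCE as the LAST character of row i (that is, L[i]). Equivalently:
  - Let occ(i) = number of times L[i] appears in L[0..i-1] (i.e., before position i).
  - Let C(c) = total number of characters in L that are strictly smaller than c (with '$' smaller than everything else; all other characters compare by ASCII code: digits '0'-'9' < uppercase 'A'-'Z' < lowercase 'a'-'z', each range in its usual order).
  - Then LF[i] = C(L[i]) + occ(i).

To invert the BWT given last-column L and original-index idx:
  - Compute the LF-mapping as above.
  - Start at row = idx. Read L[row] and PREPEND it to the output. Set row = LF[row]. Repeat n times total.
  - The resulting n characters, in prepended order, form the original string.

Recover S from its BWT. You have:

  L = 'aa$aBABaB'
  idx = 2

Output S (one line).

Answer: BBaaBaAa$

Derivation:
LF mapping: 5 6 0 7 2 1 3 8 4
Walk LF starting at row 2, prepending L[row]:
  step 1: row=2, L[2]='$', prepend. Next row=LF[2]=0
  step 2: row=0, L[0]='a', prepend. Next row=LF[0]=5
  step 3: row=5, L[5]='A', prepend. Next row=LF[5]=1
  step 4: row=1, L[1]='a', prepend. Next row=LF[1]=6
  step 5: row=6, L[6]='B', prepend. Next row=LF[6]=3
  step 6: row=3, L[3]='a', prepend. Next row=LF[3]=7
  step 7: row=7, L[7]='a', prepend. Next row=LF[7]=8
  step 8: row=8, L[8]='B', prepend. Next row=LF[8]=4
  step 9: row=4, L[4]='B', prepend. Next row=LF[4]=2
Reversed output: BBaaBaAa$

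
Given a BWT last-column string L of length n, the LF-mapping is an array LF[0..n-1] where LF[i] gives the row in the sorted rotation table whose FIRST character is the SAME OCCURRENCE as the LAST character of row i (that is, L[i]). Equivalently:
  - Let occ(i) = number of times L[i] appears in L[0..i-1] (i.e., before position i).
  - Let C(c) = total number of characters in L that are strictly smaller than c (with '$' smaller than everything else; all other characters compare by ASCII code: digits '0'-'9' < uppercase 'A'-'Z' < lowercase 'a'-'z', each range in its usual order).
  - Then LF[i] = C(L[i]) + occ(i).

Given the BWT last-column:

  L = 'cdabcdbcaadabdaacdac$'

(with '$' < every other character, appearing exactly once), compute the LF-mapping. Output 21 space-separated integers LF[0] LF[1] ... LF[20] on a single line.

Answer: 11 16 1 8 12 17 9 13 2 3 18 4 10 19 5 6 14 20 7 15 0

Derivation:
Char counts: '$':1, 'a':7, 'b':3, 'c':5, 'd':5
C (first-col start): C('$')=0, C('a')=1, C('b')=8, C('c')=11, C('d')=16
L[0]='c': occ=0, LF[0]=C('c')+0=11+0=11
L[1]='d': occ=0, LF[1]=C('d')+0=16+0=16
L[2]='a': occ=0, LF[2]=C('a')+0=1+0=1
L[3]='b': occ=0, LF[3]=C('b')+0=8+0=8
L[4]='c': occ=1, LF[4]=C('c')+1=11+1=12
L[5]='d': occ=1, LF[5]=C('d')+1=16+1=17
L[6]='b': occ=1, LF[6]=C('b')+1=8+1=9
L[7]='c': occ=2, LF[7]=C('c')+2=11+2=13
L[8]='a': occ=1, LF[8]=C('a')+1=1+1=2
L[9]='a': occ=2, LF[9]=C('a')+2=1+2=3
L[10]='d': occ=2, LF[10]=C('d')+2=16+2=18
L[11]='a': occ=3, LF[11]=C('a')+3=1+3=4
L[12]='b': occ=2, LF[12]=C('b')+2=8+2=10
L[13]='d': occ=3, LF[13]=C('d')+3=16+3=19
L[14]='a': occ=4, LF[14]=C('a')+4=1+4=5
L[15]='a': occ=5, LF[15]=C('a')+5=1+5=6
L[16]='c': occ=3, LF[16]=C('c')+3=11+3=14
L[17]='d': occ=4, LF[17]=C('d')+4=16+4=20
L[18]='a': occ=6, LF[18]=C('a')+6=1+6=7
L[19]='c': occ=4, LF[19]=C('c')+4=11+4=15
L[20]='$': occ=0, LF[20]=C('$')+0=0+0=0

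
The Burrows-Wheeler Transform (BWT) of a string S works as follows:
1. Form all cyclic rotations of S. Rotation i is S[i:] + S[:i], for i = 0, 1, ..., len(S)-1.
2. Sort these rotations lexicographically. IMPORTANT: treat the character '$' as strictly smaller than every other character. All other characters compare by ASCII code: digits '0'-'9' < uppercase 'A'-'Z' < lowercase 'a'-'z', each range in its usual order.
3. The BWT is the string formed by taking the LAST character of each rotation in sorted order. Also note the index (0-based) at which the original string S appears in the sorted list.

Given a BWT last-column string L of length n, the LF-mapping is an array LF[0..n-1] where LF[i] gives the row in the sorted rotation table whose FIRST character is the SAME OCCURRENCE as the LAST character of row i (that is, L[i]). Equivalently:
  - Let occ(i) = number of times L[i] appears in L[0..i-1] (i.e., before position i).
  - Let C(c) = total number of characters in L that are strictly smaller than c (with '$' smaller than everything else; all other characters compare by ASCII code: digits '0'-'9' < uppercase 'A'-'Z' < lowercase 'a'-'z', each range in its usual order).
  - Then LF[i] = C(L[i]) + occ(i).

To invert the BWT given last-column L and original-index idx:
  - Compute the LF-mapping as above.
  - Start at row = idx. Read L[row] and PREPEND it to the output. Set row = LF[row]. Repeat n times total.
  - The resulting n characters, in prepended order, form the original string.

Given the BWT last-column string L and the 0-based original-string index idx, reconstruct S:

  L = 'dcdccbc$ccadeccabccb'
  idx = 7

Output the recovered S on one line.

LF mapping: 16 6 17 7 8 3 9 0 10 11 1 18 19 12 13 2 4 14 15 5
Walk LF starting at row 7, prepending L[row]:
  step 1: row=7, L[7]='$', prepend. Next row=LF[7]=0
  step 2: row=0, L[0]='d', prepend. Next row=LF[0]=16
  step 3: row=16, L[16]='b', prepend. Next row=LF[16]=4
  step 4: row=4, L[4]='c', prepend. Next row=LF[4]=8
  step 5: row=8, L[8]='c', prepend. Next row=LF[8]=10
  step 6: row=10, L[10]='a', prepend. Next row=LF[10]=1
  step 7: row=1, L[1]='c', prepend. Next row=LF[1]=6
  step 8: row=6, L[6]='c', prepend. Next row=LF[6]=9
  step 9: row=9, L[9]='c', prepend. Next row=LF[9]=11
  step 10: row=11, L[11]='d', prepend. Next row=LF[11]=18
  step 11: row=18, L[18]='c', prepend. Next row=LF[18]=15
  step 12: row=15, L[15]='a', prepend. Next row=LF[15]=2
  step 13: row=2, L[2]='d', prepend. Next row=LF[2]=17
  step 14: row=17, L[17]='c', prepend. Next row=LF[17]=14
  step 15: row=14, L[14]='c', prepend. Next row=LF[14]=13
  step 16: row=13, L[13]='c', prepend. Next row=LF[13]=12
  step 17: row=12, L[12]='e', prepend. Next row=LF[12]=19
  step 18: row=19, L[19]='b', prepend. Next row=LF[19]=5
  step 19: row=5, L[5]='b', prepend. Next row=LF[5]=3
  step 20: row=3, L[3]='c', prepend. Next row=LF[3]=7
Reversed output: cbbecccdacdcccaccbd$

Answer: cbbecccdacdcccaccbd$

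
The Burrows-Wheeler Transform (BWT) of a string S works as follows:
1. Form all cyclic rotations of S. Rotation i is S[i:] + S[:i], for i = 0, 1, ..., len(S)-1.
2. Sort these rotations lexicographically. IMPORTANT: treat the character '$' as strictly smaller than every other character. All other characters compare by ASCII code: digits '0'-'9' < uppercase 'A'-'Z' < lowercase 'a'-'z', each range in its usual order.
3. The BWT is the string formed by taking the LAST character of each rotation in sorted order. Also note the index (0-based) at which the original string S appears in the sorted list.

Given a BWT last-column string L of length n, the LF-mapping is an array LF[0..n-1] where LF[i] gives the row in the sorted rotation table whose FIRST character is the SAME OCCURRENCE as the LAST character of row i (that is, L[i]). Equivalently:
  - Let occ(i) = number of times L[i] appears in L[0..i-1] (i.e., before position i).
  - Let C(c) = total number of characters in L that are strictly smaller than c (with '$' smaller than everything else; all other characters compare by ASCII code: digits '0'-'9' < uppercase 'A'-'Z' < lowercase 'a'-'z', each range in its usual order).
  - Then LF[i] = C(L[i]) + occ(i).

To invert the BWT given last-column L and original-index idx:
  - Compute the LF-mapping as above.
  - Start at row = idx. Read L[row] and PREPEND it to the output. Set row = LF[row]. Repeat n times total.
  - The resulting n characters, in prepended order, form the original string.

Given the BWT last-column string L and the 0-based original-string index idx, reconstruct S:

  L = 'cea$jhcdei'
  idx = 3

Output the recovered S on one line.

Answer: ceijdheac$

Derivation:
LF mapping: 2 5 1 0 9 7 3 4 6 8
Walk LF starting at row 3, prepending L[row]:
  step 1: row=3, L[3]='$', prepend. Next row=LF[3]=0
  step 2: row=0, L[0]='c', prepend. Next row=LF[0]=2
  step 3: row=2, L[2]='a', prepend. Next row=LF[2]=1
  step 4: row=1, L[1]='e', prepend. Next row=LF[1]=5
  step 5: row=5, L[5]='h', prepend. Next row=LF[5]=7
  step 6: row=7, L[7]='d', prepend. Next row=LF[7]=4
  step 7: row=4, L[4]='j', prepend. Next row=LF[4]=9
  step 8: row=9, L[9]='i', prepend. Next row=LF[9]=8
  step 9: row=8, L[8]='e', prepend. Next row=LF[8]=6
  step 10: row=6, L[6]='c', prepend. Next row=LF[6]=3
Reversed output: ceijdheac$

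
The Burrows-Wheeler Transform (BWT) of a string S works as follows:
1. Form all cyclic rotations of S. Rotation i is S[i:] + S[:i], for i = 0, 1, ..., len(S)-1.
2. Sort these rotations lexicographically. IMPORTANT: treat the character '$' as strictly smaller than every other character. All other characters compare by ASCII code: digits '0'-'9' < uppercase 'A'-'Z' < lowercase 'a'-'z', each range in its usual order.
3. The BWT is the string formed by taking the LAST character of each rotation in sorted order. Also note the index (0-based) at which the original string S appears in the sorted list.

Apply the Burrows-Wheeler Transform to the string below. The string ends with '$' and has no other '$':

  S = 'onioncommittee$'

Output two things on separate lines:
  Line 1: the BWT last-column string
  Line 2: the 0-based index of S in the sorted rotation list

Answer: enetnmmoooci$ti
12

Derivation:
All 15 rotations (rotation i = S[i:]+S[:i]):
  rot[0] = onioncommittee$
  rot[1] = nioncommittee$o
  rot[2] = ioncommittee$on
  rot[3] = oncommittee$oni
  rot[4] = ncommittee$onio
  rot[5] = committee$onion
  rot[6] = ommittee$onionc
  rot[7] = mmittee$onionco
  rot[8] = mittee$onioncom
  rot[9] = ittee$onioncomm
  rot[10] = ttee$onioncommi
  rot[11] = tee$onioncommit
  rot[12] = ee$onioncommitt
  rot[13] = e$onioncommitte
  rot[14] = $onioncommittee
Sorted (with $ < everything):
  sorted[0] = $onioncommittee  (last char: 'e')
  sorted[1] = committee$onion  (last char: 'n')
  sorted[2] = e$onioncommitte  (last char: 'e')
  sorted[3] = ee$onioncommitt  (last char: 't')
  sorted[4] = ioncommittee$on  (last char: 'n')
  sorted[5] = ittee$onioncomm  (last char: 'm')
  sorted[6] = mittee$onioncom  (last char: 'm')
  sorted[7] = mmittee$onionco  (last char: 'o')
  sorted[8] = ncommittee$onio  (last char: 'o')
  sorted[9] = nioncommittee$o  (last char: 'o')
  sorted[10] = ommittee$onionc  (last char: 'c')
  sorted[11] = oncommittee$oni  (last char: 'i')
  sorted[12] = onioncommittee$  (last char: '$')
  sorted[13] = tee$onioncommit  (last char: 't')
  sorted[14] = ttee$onioncommi  (last char: 'i')
Last column: enetnmmoooci$ti
Original string S is at sorted index 12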